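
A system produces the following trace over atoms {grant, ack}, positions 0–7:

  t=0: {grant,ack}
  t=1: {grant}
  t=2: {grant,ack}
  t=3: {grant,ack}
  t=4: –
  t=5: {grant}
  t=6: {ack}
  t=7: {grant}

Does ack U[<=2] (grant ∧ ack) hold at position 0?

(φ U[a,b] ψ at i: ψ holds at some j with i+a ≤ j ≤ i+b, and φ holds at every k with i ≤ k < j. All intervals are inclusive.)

Need some j in [0,2] with (grant ∧ ack), and ack at every k in [0,j-1].
  j=0: (grant ∧ ack) holds; no prefix to check → satisfied.

Yes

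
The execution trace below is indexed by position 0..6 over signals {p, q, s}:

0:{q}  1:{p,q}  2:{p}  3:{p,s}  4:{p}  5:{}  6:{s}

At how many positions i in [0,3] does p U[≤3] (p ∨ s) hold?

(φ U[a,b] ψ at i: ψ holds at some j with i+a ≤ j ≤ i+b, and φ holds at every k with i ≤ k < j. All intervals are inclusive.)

3

Evaluate at each i in [0,3]:
  i=0: ✗ (lhs fails at k=0 before rhs at j=1)
  i=1: ✓ (rhs at j=1)
  i=2: ✓ (rhs at j=2)
  i=3: ✓ (rhs at j=3)
Positions where it holds: {1, 2, 3} → 3.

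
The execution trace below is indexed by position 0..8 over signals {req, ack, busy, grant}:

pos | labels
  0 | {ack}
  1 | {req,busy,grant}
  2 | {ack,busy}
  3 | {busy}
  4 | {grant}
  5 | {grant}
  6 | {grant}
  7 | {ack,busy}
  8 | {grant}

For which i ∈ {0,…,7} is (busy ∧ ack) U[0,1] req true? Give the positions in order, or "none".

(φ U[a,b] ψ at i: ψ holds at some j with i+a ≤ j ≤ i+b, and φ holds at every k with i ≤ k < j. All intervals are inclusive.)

Evaluate at each i in [0,7]:
  i=0: ✗ (lhs fails at k=0 before rhs at j=1)
  i=1: ✓ (rhs at j=1)
  i=2: ✗ (no rhs in [2,3])
  i=3: ✗ (no rhs in [3,4])
  i=4: ✗ (no rhs in [4,5])
  i=5: ✗ (no rhs in [5,6])
  i=6: ✗ (no rhs in [6,7])
  i=7: ✗ (no rhs in [7,8])

1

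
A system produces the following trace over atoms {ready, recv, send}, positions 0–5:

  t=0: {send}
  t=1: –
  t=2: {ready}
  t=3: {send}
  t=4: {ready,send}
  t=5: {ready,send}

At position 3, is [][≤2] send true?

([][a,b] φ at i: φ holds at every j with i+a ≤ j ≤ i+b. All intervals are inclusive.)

Yes

Check send at every j in [3,5]:
  j=3: true
  j=4: true
  j=5: true
All positions satisfy it → formula holds.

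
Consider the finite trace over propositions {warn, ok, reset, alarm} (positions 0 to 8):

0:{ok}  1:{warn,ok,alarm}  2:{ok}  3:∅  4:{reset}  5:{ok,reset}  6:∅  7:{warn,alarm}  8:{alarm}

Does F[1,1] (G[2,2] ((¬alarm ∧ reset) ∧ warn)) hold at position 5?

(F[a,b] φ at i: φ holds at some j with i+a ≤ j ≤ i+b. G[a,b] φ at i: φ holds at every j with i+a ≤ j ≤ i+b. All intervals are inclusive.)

Check G[2,2] ((¬alarm ∧ reset) ∧ warn) at each j in [6,6]:
  j=6: fails at 8
No position in the window satisfies it → formula fails.

Does not hold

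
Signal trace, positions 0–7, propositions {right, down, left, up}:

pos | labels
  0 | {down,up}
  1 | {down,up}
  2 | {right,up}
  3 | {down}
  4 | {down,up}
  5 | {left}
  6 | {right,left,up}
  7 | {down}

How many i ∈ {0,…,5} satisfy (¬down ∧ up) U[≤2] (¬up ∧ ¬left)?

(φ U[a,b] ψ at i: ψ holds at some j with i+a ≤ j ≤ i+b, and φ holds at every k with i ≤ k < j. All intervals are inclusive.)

2

Evaluate at each i in [0,5]:
  i=0: ✗ (no rhs in [0,2])
  i=1: ✗ (lhs fails at k=1 before rhs at j=3)
  i=2: ✓ (rhs at j=3; lhs holds on [2,2])
  i=3: ✓ (rhs at j=3)
  i=4: ✗ (no rhs in [4,6])
  i=5: ✗ (lhs fails at k=5 before rhs at j=7)
Positions where it holds: {2, 3} → 2.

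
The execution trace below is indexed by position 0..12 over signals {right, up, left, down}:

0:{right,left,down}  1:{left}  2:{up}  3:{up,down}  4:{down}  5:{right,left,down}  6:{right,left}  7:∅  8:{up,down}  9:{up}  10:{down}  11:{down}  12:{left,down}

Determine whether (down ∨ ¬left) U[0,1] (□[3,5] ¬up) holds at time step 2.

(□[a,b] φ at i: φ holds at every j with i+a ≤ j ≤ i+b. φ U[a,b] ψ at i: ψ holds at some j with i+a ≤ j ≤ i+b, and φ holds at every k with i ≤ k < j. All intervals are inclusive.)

Need some j in [2,3] with □[3,5] ¬up, and (down ∨ ¬left) at every k in [2,j-1].
  j=2: □[3,5] ¬up holds; no prefix to check → satisfied.

Holds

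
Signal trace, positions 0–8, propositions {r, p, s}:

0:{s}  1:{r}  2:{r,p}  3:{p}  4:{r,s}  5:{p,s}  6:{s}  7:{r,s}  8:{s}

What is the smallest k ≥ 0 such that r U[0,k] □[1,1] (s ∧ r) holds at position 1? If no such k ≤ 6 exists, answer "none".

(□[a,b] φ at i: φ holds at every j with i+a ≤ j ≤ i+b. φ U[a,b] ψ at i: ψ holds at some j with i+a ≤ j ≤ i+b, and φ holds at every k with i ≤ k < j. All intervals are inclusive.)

Need earliest j ≥ 1 with □[1,1] (s ∧ r), and r at every k in [1,j-1].
  j=1: rhs fails.
  j=2: rhs fails.
  j=3: rhs holds; lhs holds on [1,2]. k = 2.

2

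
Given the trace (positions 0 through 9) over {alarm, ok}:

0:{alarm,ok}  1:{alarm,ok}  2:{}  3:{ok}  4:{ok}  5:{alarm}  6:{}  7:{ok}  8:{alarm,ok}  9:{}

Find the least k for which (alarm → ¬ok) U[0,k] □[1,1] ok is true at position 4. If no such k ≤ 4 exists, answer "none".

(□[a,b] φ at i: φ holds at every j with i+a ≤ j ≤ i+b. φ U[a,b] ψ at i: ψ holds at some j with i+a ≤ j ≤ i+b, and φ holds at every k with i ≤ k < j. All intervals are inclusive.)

2

Need earliest j ≥ 4 with □[1,1] ok, and (alarm → ¬ok) at every k in [4,j-1].
  j=4: rhs fails.
  j=5: rhs fails.
  j=6: rhs holds; lhs holds on [4,5]. k = 2.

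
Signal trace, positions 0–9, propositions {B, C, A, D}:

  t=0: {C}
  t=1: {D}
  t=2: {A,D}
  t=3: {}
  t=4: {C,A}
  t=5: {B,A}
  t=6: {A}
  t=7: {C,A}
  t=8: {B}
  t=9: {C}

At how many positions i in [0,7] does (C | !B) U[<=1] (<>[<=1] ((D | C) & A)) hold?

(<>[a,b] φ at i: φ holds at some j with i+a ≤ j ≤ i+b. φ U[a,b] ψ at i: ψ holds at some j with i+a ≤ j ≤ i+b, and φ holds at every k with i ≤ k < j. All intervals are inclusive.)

Evaluate at each i in [0,7]:
  i=0: ✓ (rhs at j=1; lhs holds on [0,0])
  i=1: ✓ (rhs at j=1)
  i=2: ✓ (rhs at j=2)
  i=3: ✓ (rhs at j=3)
  i=4: ✓ (rhs at j=4)
  i=5: ✗ (lhs fails at k=5 before rhs at j=6)
  i=6: ✓ (rhs at j=6)
  i=7: ✓ (rhs at j=7)
Positions where it holds: {0, 1, 2, 3, 4, 6, 7} → 7.

7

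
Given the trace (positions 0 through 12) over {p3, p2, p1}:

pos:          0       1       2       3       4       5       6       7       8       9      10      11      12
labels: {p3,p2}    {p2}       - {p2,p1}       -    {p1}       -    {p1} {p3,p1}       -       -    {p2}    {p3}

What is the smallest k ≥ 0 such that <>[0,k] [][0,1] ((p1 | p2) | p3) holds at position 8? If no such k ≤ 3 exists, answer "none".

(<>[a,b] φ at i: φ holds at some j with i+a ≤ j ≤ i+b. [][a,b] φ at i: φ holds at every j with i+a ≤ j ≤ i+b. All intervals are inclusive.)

Scan j = 8,9,… for [][0,1] ((p1 | p2) | p3):
  j=8: fails
  j=9: fails
  j=10: fails
  j=11: holds
First hit at j=11, so smallest k = 11-8 = 3.

3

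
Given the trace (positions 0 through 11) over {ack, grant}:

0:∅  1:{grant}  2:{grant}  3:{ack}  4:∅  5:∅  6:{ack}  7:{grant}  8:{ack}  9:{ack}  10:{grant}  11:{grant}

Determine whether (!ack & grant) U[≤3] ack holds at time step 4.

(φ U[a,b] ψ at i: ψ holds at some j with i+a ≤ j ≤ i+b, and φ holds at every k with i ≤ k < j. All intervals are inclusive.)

Need some j in [4,7] with ack, and (!ack & grant) at every k in [4,j-1].
  j=4: ack false.
  j=5: ack false.
  j=6: ack holds, but (!ack & grant) fails at k=4 → not this j.
  j=7: ack false.
No j in the window works → until fails.

Does not hold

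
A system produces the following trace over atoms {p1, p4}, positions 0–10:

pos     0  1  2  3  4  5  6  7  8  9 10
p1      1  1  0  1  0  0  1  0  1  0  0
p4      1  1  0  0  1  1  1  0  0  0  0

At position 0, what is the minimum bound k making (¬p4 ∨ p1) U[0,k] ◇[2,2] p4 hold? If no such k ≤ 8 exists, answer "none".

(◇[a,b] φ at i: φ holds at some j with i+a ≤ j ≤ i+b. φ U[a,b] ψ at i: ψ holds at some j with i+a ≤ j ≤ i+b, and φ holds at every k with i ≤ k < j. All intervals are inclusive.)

2

Need earliest j ≥ 0 with ◇[2,2] p4, and (¬p4 ∨ p1) at every k in [0,j-1].
  j=0: rhs fails.
  j=1: rhs fails.
  j=2: rhs holds; lhs holds on [0,1]. k = 2.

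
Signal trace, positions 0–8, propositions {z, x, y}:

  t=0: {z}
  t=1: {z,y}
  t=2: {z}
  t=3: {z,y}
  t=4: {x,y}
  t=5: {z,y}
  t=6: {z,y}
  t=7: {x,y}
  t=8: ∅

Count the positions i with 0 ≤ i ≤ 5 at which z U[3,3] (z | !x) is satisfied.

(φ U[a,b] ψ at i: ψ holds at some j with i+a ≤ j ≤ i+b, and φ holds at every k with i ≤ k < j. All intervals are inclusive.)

Evaluate at each i in [0,5]:
  i=0: ✓ (rhs at j=3; lhs holds on [0,2])
  i=1: ✗ (no rhs in [4,4])
  i=2: ✗ (lhs fails at k=4 before rhs at j=5)
  i=3: ✗ (lhs fails at k=4 before rhs at j=6)
  i=4: ✗ (no rhs in [7,7])
  i=5: ✗ (lhs fails at k=7 before rhs at j=8)
Positions where it holds: {0} → 1.

1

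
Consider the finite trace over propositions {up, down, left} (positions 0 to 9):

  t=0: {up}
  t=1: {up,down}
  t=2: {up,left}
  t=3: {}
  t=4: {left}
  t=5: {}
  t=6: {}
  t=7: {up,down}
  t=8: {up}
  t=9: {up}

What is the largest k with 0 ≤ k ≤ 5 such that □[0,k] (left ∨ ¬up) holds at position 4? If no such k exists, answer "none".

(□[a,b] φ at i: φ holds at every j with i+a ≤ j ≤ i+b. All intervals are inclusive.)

(left ∨ ¬up) must hold from j=4 onward; find where it first fails.
  j=4: holds
  j=5: holds
  j=6: holds
  j=7: fails
Holds on [4,6], so largest k = 2.

2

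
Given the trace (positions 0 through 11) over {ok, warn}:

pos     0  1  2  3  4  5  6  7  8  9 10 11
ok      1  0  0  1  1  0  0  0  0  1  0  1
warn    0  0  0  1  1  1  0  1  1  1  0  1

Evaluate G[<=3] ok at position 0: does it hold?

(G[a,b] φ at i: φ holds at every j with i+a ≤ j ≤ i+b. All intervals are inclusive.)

Does not hold

Check ok at every j in [0,3]:
  j=0: true
  j=1: false
  j=2: false
  j=3: true
Fails at j=1 → formula fails.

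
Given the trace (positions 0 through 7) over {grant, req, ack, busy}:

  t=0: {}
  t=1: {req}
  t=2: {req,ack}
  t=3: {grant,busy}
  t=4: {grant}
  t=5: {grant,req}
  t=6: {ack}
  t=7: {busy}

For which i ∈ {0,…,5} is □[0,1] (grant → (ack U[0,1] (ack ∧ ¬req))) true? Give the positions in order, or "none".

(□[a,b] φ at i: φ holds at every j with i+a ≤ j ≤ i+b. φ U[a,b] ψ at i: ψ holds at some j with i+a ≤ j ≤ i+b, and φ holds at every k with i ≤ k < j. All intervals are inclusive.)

Evaluate at each i in [0,5]:
  i=0: ✓ (all of [0,1])
  i=1: ✓ (all of [1,2])
  i=2: ✗ (fails at j=3)
  i=3: ✗ (fails at j=3)
  i=4: ✗ (fails at j=4)
  i=5: ✗ (fails at j=5)

0, 1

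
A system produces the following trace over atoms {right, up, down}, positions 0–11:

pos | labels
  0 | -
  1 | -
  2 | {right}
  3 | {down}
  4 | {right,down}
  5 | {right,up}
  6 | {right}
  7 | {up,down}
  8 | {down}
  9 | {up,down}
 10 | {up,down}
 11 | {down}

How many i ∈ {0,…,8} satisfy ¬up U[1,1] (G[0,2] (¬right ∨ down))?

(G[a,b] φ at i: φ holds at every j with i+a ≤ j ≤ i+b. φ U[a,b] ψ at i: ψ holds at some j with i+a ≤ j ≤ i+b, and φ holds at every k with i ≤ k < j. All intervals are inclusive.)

2

Evaluate at each i in [0,8]:
  i=0: ✗ (no rhs in [1,1])
  i=1: ✗ (no rhs in [2,2])
  i=2: ✗ (no rhs in [3,3])
  i=3: ✗ (no rhs in [4,4])
  i=4: ✗ (no rhs in [5,5])
  i=5: ✗ (no rhs in [6,6])
  i=6: ✓ (rhs at j=7; lhs holds on [6,6])
  i=7: ✗ (lhs fails at k=7 before rhs at j=8)
  i=8: ✓ (rhs at j=9; lhs holds on [8,8])
Positions where it holds: {6, 8} → 2.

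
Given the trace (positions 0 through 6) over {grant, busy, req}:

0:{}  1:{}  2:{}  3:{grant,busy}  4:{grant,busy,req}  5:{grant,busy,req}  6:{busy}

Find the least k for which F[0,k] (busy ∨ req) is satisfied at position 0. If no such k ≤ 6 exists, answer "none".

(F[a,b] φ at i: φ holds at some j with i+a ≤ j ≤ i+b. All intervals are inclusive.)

3

Scan j = 0,1,… for (busy ∨ req):
  j=0: fails
  j=1: fails
  j=2: fails
  j=3: holds
First hit at j=3, so smallest k = 3-0 = 3.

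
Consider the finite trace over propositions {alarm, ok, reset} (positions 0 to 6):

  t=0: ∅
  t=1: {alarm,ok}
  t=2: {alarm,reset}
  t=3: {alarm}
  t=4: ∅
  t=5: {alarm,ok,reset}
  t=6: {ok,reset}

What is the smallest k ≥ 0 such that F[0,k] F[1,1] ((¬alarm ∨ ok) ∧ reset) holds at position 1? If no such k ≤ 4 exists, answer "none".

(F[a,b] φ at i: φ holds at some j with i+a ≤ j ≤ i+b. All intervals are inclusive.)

Scan j = 1,2,… for F[1,1] ((¬alarm ∨ ok) ∧ reset):
  j=1: fails
  j=2: fails
  j=3: fails
  j=4: holds
First hit at j=4, so smallest k = 4-1 = 3.

3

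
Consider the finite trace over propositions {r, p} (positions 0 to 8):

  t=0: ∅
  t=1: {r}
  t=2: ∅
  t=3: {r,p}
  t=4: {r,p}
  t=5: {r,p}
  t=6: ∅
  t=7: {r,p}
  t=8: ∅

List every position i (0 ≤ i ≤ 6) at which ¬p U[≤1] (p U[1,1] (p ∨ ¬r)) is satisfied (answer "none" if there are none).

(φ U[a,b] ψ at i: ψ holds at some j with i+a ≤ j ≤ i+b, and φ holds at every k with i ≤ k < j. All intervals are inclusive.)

2, 3, 4, 5, 6

Evaluate at each i in [0,6]:
  i=0: ✗ (no rhs in [0,1])
  i=1: ✗ (no rhs in [1,2])
  i=2: ✓ (rhs at j=3; lhs holds on [2,2])
  i=3: ✓ (rhs at j=3)
  i=4: ✓ (rhs at j=4)
  i=5: ✓ (rhs at j=5)
  i=6: ✓ (rhs at j=7; lhs holds on [6,6])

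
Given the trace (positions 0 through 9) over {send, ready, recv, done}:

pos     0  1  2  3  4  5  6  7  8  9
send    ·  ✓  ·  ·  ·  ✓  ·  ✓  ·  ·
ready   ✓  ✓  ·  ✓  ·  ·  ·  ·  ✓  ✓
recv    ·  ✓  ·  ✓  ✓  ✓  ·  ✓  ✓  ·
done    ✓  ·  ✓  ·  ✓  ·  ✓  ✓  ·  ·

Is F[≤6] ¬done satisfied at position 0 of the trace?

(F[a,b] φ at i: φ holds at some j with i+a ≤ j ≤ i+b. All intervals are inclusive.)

Check ¬done at each j in [0,6]:
  j=0: false
  j=1: true
  j=2: false
  j=3: true
  j=4: false
  j=5: true
  j=6: false
Found at j=1 → formula holds.

Holds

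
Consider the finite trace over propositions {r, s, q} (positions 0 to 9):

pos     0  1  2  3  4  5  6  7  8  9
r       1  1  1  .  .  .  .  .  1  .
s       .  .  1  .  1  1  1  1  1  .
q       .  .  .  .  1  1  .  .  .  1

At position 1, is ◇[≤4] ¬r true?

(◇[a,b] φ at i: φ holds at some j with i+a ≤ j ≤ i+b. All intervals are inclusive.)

True

Check ¬r at each j in [1,5]:
  j=1: false
  j=2: false
  j=3: true
  j=4: true
  j=5: true
Found at j=3 → formula holds.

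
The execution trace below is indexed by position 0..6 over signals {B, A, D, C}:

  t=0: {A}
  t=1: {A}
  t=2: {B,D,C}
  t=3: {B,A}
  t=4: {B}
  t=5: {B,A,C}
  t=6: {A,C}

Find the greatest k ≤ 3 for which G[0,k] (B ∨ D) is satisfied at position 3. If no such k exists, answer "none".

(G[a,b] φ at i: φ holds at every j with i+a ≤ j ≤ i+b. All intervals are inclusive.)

2

(B ∨ D) must hold from j=3 onward; find where it first fails.
  j=3: holds
  j=4: holds
  j=5: holds
  j=6: fails
Holds on [3,5], so largest k = 2.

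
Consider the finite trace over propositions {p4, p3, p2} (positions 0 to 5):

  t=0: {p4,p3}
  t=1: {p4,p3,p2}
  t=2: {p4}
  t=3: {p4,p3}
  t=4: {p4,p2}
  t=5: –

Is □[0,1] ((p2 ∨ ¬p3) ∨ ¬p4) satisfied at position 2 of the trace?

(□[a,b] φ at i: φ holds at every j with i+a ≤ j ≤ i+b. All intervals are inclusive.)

False

Check ((p2 ∨ ¬p3) ∨ ¬p4) at every j in [2,3]:
  j=2: true
  j=3: false
Fails at j=3 → formula fails.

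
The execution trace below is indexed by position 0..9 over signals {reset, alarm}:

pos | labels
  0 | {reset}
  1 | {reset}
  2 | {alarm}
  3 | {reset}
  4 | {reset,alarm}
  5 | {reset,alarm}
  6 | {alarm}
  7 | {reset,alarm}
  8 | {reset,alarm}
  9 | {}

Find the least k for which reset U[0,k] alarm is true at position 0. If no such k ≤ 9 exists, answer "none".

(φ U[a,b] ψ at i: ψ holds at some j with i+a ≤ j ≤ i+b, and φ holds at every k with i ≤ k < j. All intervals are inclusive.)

2

Need earliest j ≥ 0 with alarm, and reset at every k in [0,j-1].
  j=0: rhs fails.
  j=1: rhs fails.
  j=2: rhs holds; lhs holds on [0,1]. k = 2.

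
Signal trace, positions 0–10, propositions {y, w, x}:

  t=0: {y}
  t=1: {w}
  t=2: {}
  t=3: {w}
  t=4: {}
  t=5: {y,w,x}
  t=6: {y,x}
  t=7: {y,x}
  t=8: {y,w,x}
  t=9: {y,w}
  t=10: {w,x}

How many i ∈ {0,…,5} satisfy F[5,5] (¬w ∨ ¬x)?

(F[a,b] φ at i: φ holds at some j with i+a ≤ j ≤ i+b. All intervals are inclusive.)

Evaluate at each i in [0,5]:
  i=0: ✗ (none in [5,5])
  i=1: ✓ (witness j=6)
  i=2: ✓ (witness j=7)
  i=3: ✗ (none in [8,8])
  i=4: ✓ (witness j=9)
  i=5: ✗ (none in [10,10])
Positions where it holds: {1, 2, 4} → 3.

3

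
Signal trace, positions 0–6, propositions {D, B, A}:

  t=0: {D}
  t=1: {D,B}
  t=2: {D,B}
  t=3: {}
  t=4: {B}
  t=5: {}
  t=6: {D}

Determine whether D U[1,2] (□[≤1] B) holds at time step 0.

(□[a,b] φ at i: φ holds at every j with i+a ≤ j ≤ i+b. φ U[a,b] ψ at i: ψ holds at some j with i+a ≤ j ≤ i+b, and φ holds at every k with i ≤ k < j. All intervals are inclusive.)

Need some j in [1,2] with □[≤1] B, and D at every k in [0,j-1].
  j=1: □[≤1] B holds; D holds at every k in [0,0] → satisfied.

Yes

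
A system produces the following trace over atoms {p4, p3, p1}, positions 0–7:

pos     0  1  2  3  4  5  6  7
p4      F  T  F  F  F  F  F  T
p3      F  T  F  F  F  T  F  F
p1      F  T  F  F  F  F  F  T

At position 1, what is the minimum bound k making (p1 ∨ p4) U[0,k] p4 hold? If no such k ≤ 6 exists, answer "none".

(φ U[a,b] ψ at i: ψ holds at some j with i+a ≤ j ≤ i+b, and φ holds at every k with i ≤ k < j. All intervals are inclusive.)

0

Need earliest j ≥ 1 with p4, and (p1 ∨ p4) at every k in [1,j-1].
  j=1: rhs holds (empty prefix). k = 0.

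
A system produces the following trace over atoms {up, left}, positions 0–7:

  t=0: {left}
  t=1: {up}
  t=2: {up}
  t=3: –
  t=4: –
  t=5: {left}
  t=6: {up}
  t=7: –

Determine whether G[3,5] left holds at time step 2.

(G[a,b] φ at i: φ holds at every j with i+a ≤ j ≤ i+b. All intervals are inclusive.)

No

Check left at every j in [5,7]:
  j=5: true
  j=6: false
  j=7: false
Fails at j=6 → formula fails.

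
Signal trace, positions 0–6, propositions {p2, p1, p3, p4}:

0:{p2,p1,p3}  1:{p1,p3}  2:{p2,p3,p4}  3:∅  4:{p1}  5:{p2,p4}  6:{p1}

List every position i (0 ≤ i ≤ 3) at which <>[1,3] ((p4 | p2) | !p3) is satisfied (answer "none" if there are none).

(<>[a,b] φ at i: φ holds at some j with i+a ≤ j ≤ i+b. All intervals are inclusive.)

0, 1, 2, 3

Evaluate at each i in [0,3]:
  i=0: ✓ (witness j=2)
  i=1: ✓ (witness j=2)
  i=2: ✓ (witness j=3)
  i=3: ✓ (witness j=4)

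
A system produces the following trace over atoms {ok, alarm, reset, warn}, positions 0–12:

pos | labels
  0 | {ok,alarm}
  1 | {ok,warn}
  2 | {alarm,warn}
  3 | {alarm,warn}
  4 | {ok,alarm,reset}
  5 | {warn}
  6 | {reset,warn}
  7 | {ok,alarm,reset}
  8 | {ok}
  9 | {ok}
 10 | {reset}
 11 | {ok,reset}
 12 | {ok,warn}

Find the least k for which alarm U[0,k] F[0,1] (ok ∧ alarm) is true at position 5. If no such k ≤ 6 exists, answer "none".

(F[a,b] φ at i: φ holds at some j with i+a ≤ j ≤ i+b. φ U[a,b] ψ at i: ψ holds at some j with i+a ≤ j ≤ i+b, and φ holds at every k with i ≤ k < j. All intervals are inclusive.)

none

Need earliest j ≥ 5 with F[0,1] (ok ∧ alarm), and alarm at every k in [5,j-1].
  j=5: rhs fails.
  j=6: rhs holds but lhs fails at k=5.
  j=7: rhs holds but lhs fails at k=5.
  j=8: rhs fails.
  j=9: rhs fails.
  j=10: rhs fails.
  j=11: rhs fails.
No witness within the range → none.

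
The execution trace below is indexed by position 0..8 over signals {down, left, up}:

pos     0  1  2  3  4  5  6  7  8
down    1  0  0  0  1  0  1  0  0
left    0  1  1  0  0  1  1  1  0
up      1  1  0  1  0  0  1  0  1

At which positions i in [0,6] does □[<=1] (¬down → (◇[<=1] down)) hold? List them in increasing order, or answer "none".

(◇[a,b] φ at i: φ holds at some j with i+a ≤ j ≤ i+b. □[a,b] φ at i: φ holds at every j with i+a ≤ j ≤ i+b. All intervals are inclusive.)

3, 4, 5

Evaluate at each i in [0,6]:
  i=0: ✗ (fails at j=1)
  i=1: ✗ (fails at j=1)
  i=2: ✗ (fails at j=2)
  i=3: ✓ (all of [3,4])
  i=4: ✓ (all of [4,5])
  i=5: ✓ (all of [5,6])
  i=6: ✗ (fails at j=7)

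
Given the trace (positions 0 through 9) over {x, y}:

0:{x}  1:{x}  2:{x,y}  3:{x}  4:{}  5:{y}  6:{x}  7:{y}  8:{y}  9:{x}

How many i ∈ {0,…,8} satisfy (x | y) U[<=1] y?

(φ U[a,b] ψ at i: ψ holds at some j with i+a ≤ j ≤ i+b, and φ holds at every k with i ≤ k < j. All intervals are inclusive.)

Evaluate at each i in [0,8]:
  i=0: ✗ (no rhs in [0,1])
  i=1: ✓ (rhs at j=2; lhs holds on [1,1])
  i=2: ✓ (rhs at j=2)
  i=3: ✗ (no rhs in [3,4])
  i=4: ✗ (lhs fails at k=4 before rhs at j=5)
  i=5: ✓ (rhs at j=5)
  i=6: ✓ (rhs at j=7; lhs holds on [6,6])
  i=7: ✓ (rhs at j=7)
  i=8: ✓ (rhs at j=8)
Positions where it holds: {1, 2, 5, 6, 7, 8} → 6.

6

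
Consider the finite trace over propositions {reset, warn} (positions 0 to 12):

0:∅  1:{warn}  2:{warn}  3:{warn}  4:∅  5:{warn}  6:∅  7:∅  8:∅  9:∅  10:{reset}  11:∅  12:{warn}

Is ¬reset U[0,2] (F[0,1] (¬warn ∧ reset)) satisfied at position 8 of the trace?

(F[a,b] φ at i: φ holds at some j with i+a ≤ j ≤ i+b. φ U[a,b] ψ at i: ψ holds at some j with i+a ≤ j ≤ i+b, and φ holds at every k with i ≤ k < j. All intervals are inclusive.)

Need some j in [8,10] with F[0,1] (¬warn ∧ reset), and ¬reset at every k in [8,j-1].
  j=8: F[0,1] (¬warn ∧ reset) — fails (none in [8,9]).
  j=9: F[0,1] (¬warn ∧ reset) holds; ¬reset holds at every k in [8,8] → satisfied.

Holds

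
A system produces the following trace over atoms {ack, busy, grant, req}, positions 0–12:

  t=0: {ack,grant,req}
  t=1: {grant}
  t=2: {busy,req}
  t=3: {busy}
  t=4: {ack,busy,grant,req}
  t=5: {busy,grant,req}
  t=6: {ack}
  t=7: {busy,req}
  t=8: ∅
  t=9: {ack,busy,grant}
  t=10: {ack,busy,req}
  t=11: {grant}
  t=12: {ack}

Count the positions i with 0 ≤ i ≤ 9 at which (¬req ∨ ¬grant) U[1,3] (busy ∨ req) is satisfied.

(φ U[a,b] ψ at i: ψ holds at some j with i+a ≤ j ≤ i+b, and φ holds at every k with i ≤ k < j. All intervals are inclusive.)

7

Evaluate at each i in [0,9]:
  i=0: ✗ (lhs fails at k=0 before rhs at j=2)
  i=1: ✓ (rhs at j=2; lhs holds on [1,1])
  i=2: ✓ (rhs at j=3; lhs holds on [2,2])
  i=3: ✓ (rhs at j=4; lhs holds on [3,3])
  i=4: ✗ (lhs fails at k=4 before rhs at j=5)
  i=5: ✗ (lhs fails at k=5 before rhs at j=7)
  i=6: ✓ (rhs at j=7; lhs holds on [6,6])
  i=7: ✓ (rhs at j=9; lhs holds on [7,8])
  i=8: ✓ (rhs at j=9; lhs holds on [8,8])
  i=9: ✓ (rhs at j=10; lhs holds on [9,9])
Positions where it holds: {1, 2, 3, 6, 7, 8, 9} → 7.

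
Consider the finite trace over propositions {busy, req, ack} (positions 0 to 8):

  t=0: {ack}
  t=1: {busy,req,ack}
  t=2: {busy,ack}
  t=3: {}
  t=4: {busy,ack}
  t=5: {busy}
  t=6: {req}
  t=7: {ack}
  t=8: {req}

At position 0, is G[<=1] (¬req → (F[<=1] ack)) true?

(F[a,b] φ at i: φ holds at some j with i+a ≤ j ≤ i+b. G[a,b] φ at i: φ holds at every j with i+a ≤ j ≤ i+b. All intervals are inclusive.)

Check (¬req → (F[<=1] ack)) at every j in [0,1]:
  j=0: antecedent true; consequent holds (witness at 0) → ✓
  j=1: antecedent false → ✓
All positions satisfy it → formula holds.

Holds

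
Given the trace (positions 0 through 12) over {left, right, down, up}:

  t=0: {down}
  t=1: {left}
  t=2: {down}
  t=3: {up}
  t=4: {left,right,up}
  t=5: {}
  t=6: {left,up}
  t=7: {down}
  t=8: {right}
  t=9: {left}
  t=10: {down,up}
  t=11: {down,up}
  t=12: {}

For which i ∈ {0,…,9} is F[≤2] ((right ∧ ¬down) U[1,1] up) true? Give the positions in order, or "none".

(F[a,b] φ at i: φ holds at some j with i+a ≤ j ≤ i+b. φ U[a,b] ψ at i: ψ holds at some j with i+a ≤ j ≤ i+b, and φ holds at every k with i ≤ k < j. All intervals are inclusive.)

none

Evaluate at each i in [0,9]:
  i=0: ✗ (none in [0,2])
  i=1: ✗ (none in [1,3])
  i=2: ✗ (none in [2,4])
  i=3: ✗ (none in [3,5])
  i=4: ✗ (none in [4,6])
  i=5: ✗ (none in [5,7])
  i=6: ✗ (none in [6,8])
  i=7: ✗ (none in [7,9])
  i=8: ✗ (none in [8,10])
  i=9: ✗ (none in [9,11])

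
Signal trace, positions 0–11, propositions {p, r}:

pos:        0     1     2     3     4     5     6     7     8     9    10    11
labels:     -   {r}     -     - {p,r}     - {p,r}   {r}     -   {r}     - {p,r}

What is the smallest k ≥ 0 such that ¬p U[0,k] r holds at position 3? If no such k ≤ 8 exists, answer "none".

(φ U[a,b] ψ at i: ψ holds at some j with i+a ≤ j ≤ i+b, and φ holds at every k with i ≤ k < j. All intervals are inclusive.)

Need earliest j ≥ 3 with r, and ¬p at every k in [3,j-1].
  j=3: rhs fails.
  j=4: rhs holds; lhs holds on [3,3]. k = 1.

1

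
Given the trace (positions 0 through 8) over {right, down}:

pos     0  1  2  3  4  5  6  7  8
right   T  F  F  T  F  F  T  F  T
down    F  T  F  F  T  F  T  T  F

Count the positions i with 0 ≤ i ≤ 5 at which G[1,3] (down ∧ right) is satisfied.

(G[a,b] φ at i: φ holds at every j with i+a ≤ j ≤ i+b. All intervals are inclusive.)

Evaluate at each i in [0,5]:
  i=0: ✗ (fails at j=1)
  i=1: ✗ (fails at j=2)
  i=2: ✗ (fails at j=3)
  i=3: ✗ (fails at j=4)
  i=4: ✗ (fails at j=5)
  i=5: ✗ (fails at j=7)
Positions where it holds: {} → 0.

0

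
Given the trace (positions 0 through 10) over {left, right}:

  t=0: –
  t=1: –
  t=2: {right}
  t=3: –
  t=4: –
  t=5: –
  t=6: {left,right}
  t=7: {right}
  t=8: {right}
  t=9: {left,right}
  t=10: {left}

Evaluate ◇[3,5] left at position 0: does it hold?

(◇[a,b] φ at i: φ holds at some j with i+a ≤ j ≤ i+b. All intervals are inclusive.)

Check left at each j in [3,5]:
  j=3: false
  j=4: false
  j=5: false
No position in the window satisfies it → formula fails.

False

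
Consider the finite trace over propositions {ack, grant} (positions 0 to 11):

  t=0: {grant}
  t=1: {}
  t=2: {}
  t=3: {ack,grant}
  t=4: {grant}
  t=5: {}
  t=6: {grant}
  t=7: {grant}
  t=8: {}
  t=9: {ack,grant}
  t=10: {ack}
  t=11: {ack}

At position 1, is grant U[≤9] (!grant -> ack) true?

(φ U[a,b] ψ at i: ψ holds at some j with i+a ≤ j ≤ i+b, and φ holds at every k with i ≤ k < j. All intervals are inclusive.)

False

Need some j in [1,10] with (!grant -> ack), and grant at every k in [1,j-1].
  j=1: (!grant -> ack) false.
  j=2: (!grant -> ack) false.
  j=3: (!grant -> ack) holds, but grant fails at k=1 → not this j.
  j=4: (!grant -> ack) holds, but grant fails at k=1 → not this j.
  j=5: (!grant -> ack) false.
  j=6: (!grant -> ack) holds, but grant fails at k=1 → not this j.
  j=7: (!grant -> ack) holds, but grant fails at k=1 → not this j.
  j=8: (!grant -> ack) false.
  j=9: (!grant -> ack) holds, but grant fails at k=1 → not this j.
  j=10: (!grant -> ack) holds, but grant fails at k=1 → not this j.
No j in the window works → until fails.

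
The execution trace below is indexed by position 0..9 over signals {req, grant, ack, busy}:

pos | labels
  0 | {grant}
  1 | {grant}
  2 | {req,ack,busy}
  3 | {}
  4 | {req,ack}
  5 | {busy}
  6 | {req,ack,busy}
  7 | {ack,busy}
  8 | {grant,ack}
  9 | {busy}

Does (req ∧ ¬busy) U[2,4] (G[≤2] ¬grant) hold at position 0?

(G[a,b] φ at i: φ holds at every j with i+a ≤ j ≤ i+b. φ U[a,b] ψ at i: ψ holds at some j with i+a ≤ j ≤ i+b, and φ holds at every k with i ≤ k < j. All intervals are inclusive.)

Need some j in [2,4] with G[≤2] ¬grant, and (req ∧ ¬busy) at every k in [0,j-1].
  j=2: G[≤2] ¬grant holds, but (req ∧ ¬busy) fails at k=0 → not this j.
  j=3: G[≤2] ¬grant holds, but (req ∧ ¬busy) fails at k=0 → not this j.
  j=4: G[≤2] ¬grant holds, but (req ∧ ¬busy) fails at k=0 → not this j.
No j in the window works → until fails.

Does not hold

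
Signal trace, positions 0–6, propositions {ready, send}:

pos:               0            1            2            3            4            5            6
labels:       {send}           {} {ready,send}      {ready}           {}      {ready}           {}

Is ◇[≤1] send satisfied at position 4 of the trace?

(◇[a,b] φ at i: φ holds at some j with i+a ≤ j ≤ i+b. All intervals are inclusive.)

Check send at each j in [4,5]:
  j=4: false
  j=5: false
No position in the window satisfies it → formula fails.

Does not hold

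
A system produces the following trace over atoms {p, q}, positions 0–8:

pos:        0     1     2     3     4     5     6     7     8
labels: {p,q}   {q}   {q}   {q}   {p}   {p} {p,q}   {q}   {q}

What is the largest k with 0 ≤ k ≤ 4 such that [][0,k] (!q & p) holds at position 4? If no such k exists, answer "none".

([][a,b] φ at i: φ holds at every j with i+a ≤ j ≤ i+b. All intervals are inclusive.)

1

(!q & p) must hold from j=4 onward; find where it first fails.
  j=4: holds
  j=5: holds
  j=6: fails
Holds on [4,5], so largest k = 1.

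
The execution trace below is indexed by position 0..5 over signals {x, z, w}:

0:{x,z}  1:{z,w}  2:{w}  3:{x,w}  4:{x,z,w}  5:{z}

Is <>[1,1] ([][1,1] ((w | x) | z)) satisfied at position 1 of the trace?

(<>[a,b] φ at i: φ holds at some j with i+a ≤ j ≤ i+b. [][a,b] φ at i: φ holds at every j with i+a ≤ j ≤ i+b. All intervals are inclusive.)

Check [][1,1] ((w | x) | z) at each j in [2,2]:
  j=2: holds on [3,3]
Found at j=2 → formula holds.

Holds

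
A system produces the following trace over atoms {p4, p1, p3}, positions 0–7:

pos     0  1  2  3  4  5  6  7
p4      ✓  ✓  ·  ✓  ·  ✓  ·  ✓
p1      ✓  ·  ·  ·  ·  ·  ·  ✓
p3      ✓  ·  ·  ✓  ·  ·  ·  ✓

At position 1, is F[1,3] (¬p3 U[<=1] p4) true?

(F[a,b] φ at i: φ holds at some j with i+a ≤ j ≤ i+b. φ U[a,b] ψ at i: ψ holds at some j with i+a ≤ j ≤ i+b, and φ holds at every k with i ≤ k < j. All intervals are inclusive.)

Holds

Check (¬p3 U[<=1] p4) at each j in [2,4]:
  j=2: holds
  j=3: holds
  j=4: holds
Found at j=2 → formula holds.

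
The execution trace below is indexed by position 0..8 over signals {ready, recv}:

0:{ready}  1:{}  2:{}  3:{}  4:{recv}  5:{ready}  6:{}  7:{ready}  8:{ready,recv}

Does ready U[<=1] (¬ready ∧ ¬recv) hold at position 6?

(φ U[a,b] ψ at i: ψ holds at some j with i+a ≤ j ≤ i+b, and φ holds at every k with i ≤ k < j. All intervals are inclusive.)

Holds

Need some j in [6,7] with (¬ready ∧ ¬recv), and ready at every k in [6,j-1].
  j=6: (¬ready ∧ ¬recv) holds; no prefix to check → satisfied.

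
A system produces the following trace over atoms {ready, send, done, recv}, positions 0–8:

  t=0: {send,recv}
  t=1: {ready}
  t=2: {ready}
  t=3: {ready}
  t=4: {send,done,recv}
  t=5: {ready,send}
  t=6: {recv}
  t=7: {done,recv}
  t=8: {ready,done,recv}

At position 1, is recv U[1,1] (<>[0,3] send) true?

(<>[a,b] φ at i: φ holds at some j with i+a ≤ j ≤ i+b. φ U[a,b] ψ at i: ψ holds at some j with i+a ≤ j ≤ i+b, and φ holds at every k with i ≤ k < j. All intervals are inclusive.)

Need some j in [2,2] with <>[0,3] send, and recv at every k in [1,j-1].
  j=2: <>[0,3] send holds, but recv fails at k=1 → not this j.
No j in the window works → until fails.

No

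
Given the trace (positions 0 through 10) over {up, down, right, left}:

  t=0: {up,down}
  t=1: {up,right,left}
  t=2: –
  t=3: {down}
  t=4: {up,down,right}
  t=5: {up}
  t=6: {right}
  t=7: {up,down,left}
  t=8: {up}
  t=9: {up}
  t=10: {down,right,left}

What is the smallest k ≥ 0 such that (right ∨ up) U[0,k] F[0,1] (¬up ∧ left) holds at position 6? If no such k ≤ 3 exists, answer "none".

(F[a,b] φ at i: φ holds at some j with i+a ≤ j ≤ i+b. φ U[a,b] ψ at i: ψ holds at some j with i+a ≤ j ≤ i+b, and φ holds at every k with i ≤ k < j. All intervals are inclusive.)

3

Need earliest j ≥ 6 with F[0,1] (¬up ∧ left), and (right ∨ up) at every k in [6,j-1].
  j=6: rhs fails.
  j=7: rhs fails.
  j=8: rhs fails.
  j=9: rhs holds; lhs holds on [6,8]. k = 3.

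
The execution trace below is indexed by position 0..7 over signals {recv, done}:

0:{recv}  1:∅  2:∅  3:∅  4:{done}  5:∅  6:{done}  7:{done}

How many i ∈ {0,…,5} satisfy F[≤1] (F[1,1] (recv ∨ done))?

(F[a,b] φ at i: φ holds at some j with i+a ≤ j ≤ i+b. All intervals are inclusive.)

4

Evaluate at each i in [0,5]:
  i=0: ✗ (none in [0,1])
  i=1: ✗ (none in [1,2])
  i=2: ✓ (witness j=3)
  i=3: ✓ (witness j=3)
  i=4: ✓ (witness j=5)
  i=5: ✓ (witness j=5)
Positions where it holds: {2, 3, 4, 5} → 4.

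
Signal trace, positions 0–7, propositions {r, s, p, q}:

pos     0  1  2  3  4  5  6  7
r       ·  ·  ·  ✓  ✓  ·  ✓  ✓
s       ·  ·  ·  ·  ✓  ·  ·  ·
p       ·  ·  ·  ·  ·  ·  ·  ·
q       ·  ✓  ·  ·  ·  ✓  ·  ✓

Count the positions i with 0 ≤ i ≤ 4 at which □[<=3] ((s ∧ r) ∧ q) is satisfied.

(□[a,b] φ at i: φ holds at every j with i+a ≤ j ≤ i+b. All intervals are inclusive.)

Evaluate at each i in [0,4]:
  i=0: ✗ (fails at j=0)
  i=1: ✗ (fails at j=1)
  i=2: ✗ (fails at j=2)
  i=3: ✗ (fails at j=3)
  i=4: ✗ (fails at j=4)
Positions where it holds: {} → 0.

0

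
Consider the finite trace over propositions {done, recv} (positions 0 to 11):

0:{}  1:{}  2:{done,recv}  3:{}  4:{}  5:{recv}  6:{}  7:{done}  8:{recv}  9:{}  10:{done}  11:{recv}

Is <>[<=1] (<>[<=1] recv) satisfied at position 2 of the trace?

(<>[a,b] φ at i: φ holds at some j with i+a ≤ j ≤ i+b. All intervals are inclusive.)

Holds

Check <>[<=1] recv at each j in [2,3]:
  j=2: holds (witness at 2)
  j=3: fails (none in [3,4])
Found at j=2 → formula holds.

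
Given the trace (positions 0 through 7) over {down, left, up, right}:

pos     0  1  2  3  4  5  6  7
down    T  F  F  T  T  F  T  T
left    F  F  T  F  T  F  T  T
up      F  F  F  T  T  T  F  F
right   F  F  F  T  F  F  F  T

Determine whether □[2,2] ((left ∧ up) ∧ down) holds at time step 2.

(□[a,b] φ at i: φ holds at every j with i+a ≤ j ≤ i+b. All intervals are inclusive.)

Check ((left ∧ up) ∧ down) at every j in [4,4]:
  j=4: true
All positions satisfy it → formula holds.

Yes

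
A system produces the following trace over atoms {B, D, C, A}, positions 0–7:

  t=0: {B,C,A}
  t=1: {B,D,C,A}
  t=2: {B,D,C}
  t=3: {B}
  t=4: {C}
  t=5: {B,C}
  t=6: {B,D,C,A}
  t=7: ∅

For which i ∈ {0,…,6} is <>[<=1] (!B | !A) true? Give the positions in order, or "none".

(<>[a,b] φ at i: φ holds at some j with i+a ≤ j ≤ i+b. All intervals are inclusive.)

1, 2, 3, 4, 5, 6

Evaluate at each i in [0,6]:
  i=0: ✗ (none in [0,1])
  i=1: ✓ (witness j=2)
  i=2: ✓ (witness j=2)
  i=3: ✓ (witness j=3)
  i=4: ✓ (witness j=4)
  i=5: ✓ (witness j=5)
  i=6: ✓ (witness j=7)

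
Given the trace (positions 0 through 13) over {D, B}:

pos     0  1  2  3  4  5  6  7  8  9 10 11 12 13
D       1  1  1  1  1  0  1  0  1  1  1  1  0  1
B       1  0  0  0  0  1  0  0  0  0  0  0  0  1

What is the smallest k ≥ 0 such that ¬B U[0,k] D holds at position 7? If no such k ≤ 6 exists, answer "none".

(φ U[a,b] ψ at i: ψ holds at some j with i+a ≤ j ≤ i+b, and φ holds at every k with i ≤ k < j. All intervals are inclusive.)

Need earliest j ≥ 7 with D, and ¬B at every k in [7,j-1].
  j=7: rhs fails.
  j=8: rhs holds; lhs holds on [7,7]. k = 1.

1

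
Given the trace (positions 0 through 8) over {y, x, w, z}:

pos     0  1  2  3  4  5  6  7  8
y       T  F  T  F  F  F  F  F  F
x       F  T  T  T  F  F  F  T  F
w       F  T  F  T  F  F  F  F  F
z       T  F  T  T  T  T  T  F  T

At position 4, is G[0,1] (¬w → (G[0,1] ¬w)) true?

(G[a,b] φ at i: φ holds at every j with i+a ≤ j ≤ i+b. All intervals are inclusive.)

Check (¬w → (G[0,1] ¬w)) at every j in [4,5]:
  j=4: antecedent true; consequent holds on [4,5] → ✓
  j=5: antecedent true; consequent holds on [5,6] → ✓
All positions satisfy it → formula holds.

Yes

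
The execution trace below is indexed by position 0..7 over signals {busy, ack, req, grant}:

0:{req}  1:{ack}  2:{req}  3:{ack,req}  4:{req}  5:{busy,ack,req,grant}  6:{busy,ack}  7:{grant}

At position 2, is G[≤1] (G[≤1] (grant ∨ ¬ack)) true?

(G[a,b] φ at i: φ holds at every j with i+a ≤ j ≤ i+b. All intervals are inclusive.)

Check G[≤1] (grant ∨ ¬ack) at every j in [2,3]:
  j=2: fails at 3
  j=3: fails at 3
Fails at j=2 → formula fails.

False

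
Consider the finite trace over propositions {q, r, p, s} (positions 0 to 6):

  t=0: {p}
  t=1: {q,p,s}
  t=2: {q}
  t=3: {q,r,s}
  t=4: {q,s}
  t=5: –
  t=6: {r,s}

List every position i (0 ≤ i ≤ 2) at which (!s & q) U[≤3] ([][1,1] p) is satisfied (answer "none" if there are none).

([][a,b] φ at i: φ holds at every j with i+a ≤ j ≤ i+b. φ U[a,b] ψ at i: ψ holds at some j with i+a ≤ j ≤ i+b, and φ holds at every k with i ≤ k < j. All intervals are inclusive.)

Evaluate at each i in [0,2]:
  i=0: ✓ (rhs at j=0)
  i=1: ✗ (no rhs in [1,4])
  i=2: ✗ (no rhs in [2,5])

0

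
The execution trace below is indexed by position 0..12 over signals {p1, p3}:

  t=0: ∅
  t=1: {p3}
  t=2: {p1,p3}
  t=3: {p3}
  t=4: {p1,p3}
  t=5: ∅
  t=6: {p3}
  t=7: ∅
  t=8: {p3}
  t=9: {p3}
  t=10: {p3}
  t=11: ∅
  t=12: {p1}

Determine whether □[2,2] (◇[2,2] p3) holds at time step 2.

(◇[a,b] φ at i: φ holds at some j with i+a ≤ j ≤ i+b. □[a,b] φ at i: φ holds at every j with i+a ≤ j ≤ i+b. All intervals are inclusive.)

Check ◇[2,2] p3 at every j in [4,4]:
  j=4: holds (witness at 6)
All positions satisfy it → formula holds.

Yes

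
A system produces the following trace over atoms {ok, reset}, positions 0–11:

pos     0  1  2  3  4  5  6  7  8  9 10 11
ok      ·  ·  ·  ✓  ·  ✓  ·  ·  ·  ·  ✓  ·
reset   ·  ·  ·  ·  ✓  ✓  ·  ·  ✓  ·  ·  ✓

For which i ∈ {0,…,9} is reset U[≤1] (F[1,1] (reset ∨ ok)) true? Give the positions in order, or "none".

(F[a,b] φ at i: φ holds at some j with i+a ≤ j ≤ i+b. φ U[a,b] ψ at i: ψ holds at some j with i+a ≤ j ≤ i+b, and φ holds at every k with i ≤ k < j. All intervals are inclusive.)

Evaluate at each i in [0,9]:
  i=0: ✗ (no rhs in [0,1])
  i=1: ✗ (lhs fails at k=1 before rhs at j=2)
  i=2: ✓ (rhs at j=2)
  i=3: ✓ (rhs at j=3)
  i=4: ✓ (rhs at j=4)
  i=5: ✗ (no rhs in [5,6])
  i=6: ✗ (lhs fails at k=6 before rhs at j=7)
  i=7: ✓ (rhs at j=7)
  i=8: ✓ (rhs at j=9; lhs holds on [8,8])
  i=9: ✓ (rhs at j=9)

2, 3, 4, 7, 8, 9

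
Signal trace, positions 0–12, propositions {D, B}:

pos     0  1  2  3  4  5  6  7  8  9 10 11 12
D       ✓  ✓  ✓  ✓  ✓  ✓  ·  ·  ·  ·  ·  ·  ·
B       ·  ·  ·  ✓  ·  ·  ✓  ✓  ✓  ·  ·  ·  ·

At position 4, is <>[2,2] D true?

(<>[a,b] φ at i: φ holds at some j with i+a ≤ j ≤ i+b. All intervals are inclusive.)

Check D at each j in [6,6]:
  j=6: false
No position in the window satisfies it → formula fails.

No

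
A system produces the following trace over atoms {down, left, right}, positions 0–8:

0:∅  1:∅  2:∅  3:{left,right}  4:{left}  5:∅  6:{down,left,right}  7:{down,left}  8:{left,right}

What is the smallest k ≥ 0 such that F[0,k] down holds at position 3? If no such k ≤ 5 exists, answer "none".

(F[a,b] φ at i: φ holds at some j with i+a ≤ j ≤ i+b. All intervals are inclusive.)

Scan j = 3,4,… for down:
  j=3: fails
  j=4: fails
  j=5: fails
  j=6: holds
First hit at j=6, so smallest k = 6-3 = 3.

3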